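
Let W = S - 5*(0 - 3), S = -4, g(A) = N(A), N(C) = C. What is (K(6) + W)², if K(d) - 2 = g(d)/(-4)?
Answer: 529/4 ≈ 132.25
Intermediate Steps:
g(A) = A
W = 11 (W = -4 - 5*(0 - 3) = -4 - 5*(-3) = -4 - 1*(-15) = -4 + 15 = 11)
K(d) = 2 - d/4 (K(d) = 2 + d/(-4) = 2 + d*(-¼) = 2 - d/4)
(K(6) + W)² = ((2 - ¼*6) + 11)² = ((2 - 3/2) + 11)² = (½ + 11)² = (23/2)² = 529/4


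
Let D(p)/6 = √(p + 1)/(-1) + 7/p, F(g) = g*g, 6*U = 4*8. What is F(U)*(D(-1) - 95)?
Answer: -35072/9 ≈ -3896.9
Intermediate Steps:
U = 16/3 (U = (4*8)/6 = (⅙)*32 = 16/3 ≈ 5.3333)
F(g) = g²
D(p) = -6*√(1 + p) + 42/p (D(p) = 6*(√(p + 1)/(-1) + 7/p) = 6*(√(1 + p)*(-1) + 7/p) = 6*(-√(1 + p) + 7/p) = -6*√(1 + p) + 42/p)
F(U)*(D(-1) - 95) = (16/3)²*((-6*√(1 - 1) + 42/(-1)) - 95) = 256*((-6*√0 + 42*(-1)) - 95)/9 = 256*((-6*0 - 42) - 95)/9 = 256*((0 - 42) - 95)/9 = 256*(-42 - 95)/9 = (256/9)*(-137) = -35072/9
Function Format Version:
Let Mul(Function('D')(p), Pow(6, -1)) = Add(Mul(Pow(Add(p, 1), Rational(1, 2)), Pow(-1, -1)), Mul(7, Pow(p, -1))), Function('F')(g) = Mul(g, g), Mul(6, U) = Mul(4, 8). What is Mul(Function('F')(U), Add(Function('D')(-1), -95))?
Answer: Rational(-35072, 9) ≈ -3896.9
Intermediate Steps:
U = Rational(16, 3) (U = Mul(Rational(1, 6), Mul(4, 8)) = Mul(Rational(1, 6), 32) = Rational(16, 3) ≈ 5.3333)
Function('F')(g) = Pow(g, 2)
Function('D')(p) = Add(Mul(-6, Pow(Add(1, p), Rational(1, 2))), Mul(42, Pow(p, -1))) (Function('D')(p) = Mul(6, Add(Mul(Pow(Add(p, 1), Rational(1, 2)), Pow(-1, -1)), Mul(7, Pow(p, -1)))) = Mul(6, Add(Mul(Pow(Add(1, p), Rational(1, 2)), -1), Mul(7, Pow(p, -1)))) = Mul(6, Add(Mul(-1, Pow(Add(1, p), Rational(1, 2))), Mul(7, Pow(p, -1)))) = Add(Mul(-6, Pow(Add(1, p), Rational(1, 2))), Mul(42, Pow(p, -1))))
Mul(Function('F')(U), Add(Function('D')(-1), -95)) = Mul(Pow(Rational(16, 3), 2), Add(Add(Mul(-6, Pow(Add(1, -1), Rational(1, 2))), Mul(42, Pow(-1, -1))), -95)) = Mul(Rational(256, 9), Add(Add(Mul(-6, Pow(0, Rational(1, 2))), Mul(42, -1)), -95)) = Mul(Rational(256, 9), Add(Add(Mul(-6, 0), -42), -95)) = Mul(Rational(256, 9), Add(Add(0, -42), -95)) = Mul(Rational(256, 9), Add(-42, -95)) = Mul(Rational(256, 9), -137) = Rational(-35072, 9)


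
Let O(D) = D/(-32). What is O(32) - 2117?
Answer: -2118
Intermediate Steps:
O(D) = -D/32 (O(D) = D*(-1/32) = -D/32)
O(32) - 2117 = -1/32*32 - 2117 = -1 - 2117 = -2118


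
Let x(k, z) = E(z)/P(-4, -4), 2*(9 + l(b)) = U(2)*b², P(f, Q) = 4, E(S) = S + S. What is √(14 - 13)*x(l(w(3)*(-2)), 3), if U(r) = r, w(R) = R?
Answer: 3/2 ≈ 1.5000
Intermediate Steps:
E(S) = 2*S
l(b) = -9 + b² (l(b) = -9 + (2*b²)/2 = -9 + b²)
x(k, z) = z/2 (x(k, z) = (2*z)/4 = (2*z)*(¼) = z/2)
√(14 - 13)*x(l(w(3)*(-2)), 3) = √(14 - 13)*((½)*3) = √1*(3/2) = 1*(3/2) = 3/2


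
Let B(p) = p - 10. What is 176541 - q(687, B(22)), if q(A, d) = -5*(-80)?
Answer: 176141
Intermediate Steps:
B(p) = -10 + p
q(A, d) = 400
176541 - q(687, B(22)) = 176541 - 1*400 = 176541 - 400 = 176141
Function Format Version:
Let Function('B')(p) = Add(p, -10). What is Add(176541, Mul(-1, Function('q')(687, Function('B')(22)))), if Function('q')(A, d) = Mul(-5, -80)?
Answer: 176141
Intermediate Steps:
Function('B')(p) = Add(-10, p)
Function('q')(A, d) = 400
Add(176541, Mul(-1, Function('q')(687, Function('B')(22)))) = Add(176541, Mul(-1, 400)) = Add(176541, -400) = 176141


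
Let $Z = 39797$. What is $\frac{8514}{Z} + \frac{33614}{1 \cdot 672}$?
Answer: $\frac{95961269}{1910256} \approx 50.235$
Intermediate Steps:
$\frac{8514}{Z} + \frac{33614}{1 \cdot 672} = \frac{8514}{39797} + \frac{33614}{1 \cdot 672} = 8514 \cdot \frac{1}{39797} + \frac{33614}{672} = \frac{8514}{39797} + 33614 \cdot \frac{1}{672} = \frac{8514}{39797} + \frac{2401}{48} = \frac{95961269}{1910256}$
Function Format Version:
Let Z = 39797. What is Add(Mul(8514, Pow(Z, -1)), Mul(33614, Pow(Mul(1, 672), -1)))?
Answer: Rational(95961269, 1910256) ≈ 50.235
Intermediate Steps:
Add(Mul(8514, Pow(Z, -1)), Mul(33614, Pow(Mul(1, 672), -1))) = Add(Mul(8514, Pow(39797, -1)), Mul(33614, Pow(Mul(1, 672), -1))) = Add(Mul(8514, Rational(1, 39797)), Mul(33614, Pow(672, -1))) = Add(Rational(8514, 39797), Mul(33614, Rational(1, 672))) = Add(Rational(8514, 39797), Rational(2401, 48)) = Rational(95961269, 1910256)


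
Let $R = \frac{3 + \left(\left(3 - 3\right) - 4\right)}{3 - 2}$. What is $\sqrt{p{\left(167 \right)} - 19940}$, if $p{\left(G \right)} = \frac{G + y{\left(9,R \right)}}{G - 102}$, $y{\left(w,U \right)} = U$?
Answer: $\frac{i \sqrt{84235710}}{65} \approx 141.2 i$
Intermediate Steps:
$R = -1$ ($R = \frac{3 + \left(0 - 4\right)}{1} = \left(3 - 4\right) 1 = \left(-1\right) 1 = -1$)
$p{\left(G \right)} = \frac{-1 + G}{-102 + G}$ ($p{\left(G \right)} = \frac{G - 1}{G - 102} = \frac{-1 + G}{-102 + G}$)
$\sqrt{p{\left(167 \right)} - 19940} = \sqrt{\frac{-1 + 167}{-102 + 167} - 19940} = \sqrt{\frac{1}{65} \cdot 166 - 19940} = \sqrt{\frac{166}{65} - 19940} = \sqrt{- \frac{1295934}{65}} = \frac{i \sqrt{84235710}}{65}$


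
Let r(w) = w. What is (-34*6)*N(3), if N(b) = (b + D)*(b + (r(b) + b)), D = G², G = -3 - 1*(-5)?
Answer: -12852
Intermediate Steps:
G = 2 (G = -3 + 5 = 2)
D = 4 (D = 2² = 4)
N(b) = 3*b*(4 + b) (N(b) = (b + 4)*(b + (b + b)) = (4 + b)*(b + 2*b) = (4 + b)*(3*b) = 3*b*(4 + b))
(-34*6)*N(3) = (-34*6)*(3*3*(4 + 3)) = -612*3*7 = -204*63 = -12852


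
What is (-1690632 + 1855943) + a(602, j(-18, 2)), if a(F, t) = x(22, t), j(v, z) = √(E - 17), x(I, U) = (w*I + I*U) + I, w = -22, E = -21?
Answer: 164849 + 22*I*√38 ≈ 1.6485e+5 + 135.62*I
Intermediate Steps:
x(I, U) = -21*I + I*U (x(I, U) = (-22*I + I*U) + I = -21*I + I*U)
j(v, z) = I*√38 (j(v, z) = √(-21 - 17) = √(-38) = I*√38)
a(F, t) = -462 + 22*t (a(F, t) = 22*(-21 + t) = -462 + 22*t)
(-1690632 + 1855943) + a(602, j(-18, 2)) = (-1690632 + 1855943) + (-462 + 22*(I*√38)) = 165311 + (-462 + 22*I*√38) = 164849 + 22*I*√38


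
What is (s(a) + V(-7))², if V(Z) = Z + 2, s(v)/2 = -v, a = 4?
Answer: 169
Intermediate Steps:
s(v) = -2*v (s(v) = 2*(-v) = -2*v)
V(Z) = 2 + Z
(s(a) + V(-7))² = (-2*4 + (2 - 7))² = (-8 - 5)² = (-13)² = 169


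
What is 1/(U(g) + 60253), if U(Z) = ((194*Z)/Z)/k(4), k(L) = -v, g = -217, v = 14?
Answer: 7/421674 ≈ 1.6601e-5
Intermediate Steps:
k(L) = -14 (k(L) = -1*14 = -14)
U(Z) = -97/7 (U(Z) = ((194*Z)/Z)/(-14) = 194*(-1/14) = -97/7)
1/(U(g) + 60253) = 1/(-97/7 + 60253) = 1/(421674/7) = 7/421674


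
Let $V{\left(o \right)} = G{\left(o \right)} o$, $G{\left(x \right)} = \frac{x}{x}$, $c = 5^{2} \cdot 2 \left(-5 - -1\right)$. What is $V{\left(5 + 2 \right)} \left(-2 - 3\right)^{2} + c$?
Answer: $-25$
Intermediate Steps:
$c = -200$ ($c = 25 \cdot 2 \left(-5 + 1\right) = 50 \left(-4\right) = -200$)
$G{\left(x \right)} = 1$
$V{\left(o \right)} = o$ ($V{\left(o \right)} = 1 o = o$)
$V{\left(5 + 2 \right)} \left(-2 - 3\right)^{2} + c = \left(5 + 2\right) \left(-2 - 3\right)^{2} - 200 = 7 \left(-5\right)^{2} - 200 = 7 \cdot 25 - 200 = 175 - 200 = -25$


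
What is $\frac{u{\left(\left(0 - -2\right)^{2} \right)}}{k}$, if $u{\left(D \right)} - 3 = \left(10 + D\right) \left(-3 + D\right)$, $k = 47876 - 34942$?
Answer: $\frac{17}{12934} \approx 0.0013144$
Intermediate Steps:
$k = 12934$ ($k = 47876 - 34942 = 12934$)
$u{\left(D \right)} = 3 + \left(-3 + D\right) \left(10 + D\right)$ ($u{\left(D \right)} = 3 + \left(10 + D\right) \left(-3 + D\right) = 3 + \left(-3 + D\right) \left(10 + D\right)$)
$\frac{u{\left(\left(0 - -2\right)^{2} \right)}}{k} = \frac{-27 + \left(\left(0 - -2\right)^{2}\right)^{2} + 7 \left(0 - -2\right)^{2}}{12934} = \left(-27 + \left(\left(0 + 2\right)^{2}\right)^{2} + 7 \left(0 + 2\right)^{2}\right) \frac{1}{12934} = \left(-27 + \left(2^{2}\right)^{2} + 7 \cdot 2^{2}\right) \frac{1}{12934} = \left(-27 + 4^{2} + 7 \cdot 4\right) \frac{1}{12934} = \left(-27 + 16 + 28\right) \frac{1}{12934} = 17 \cdot \frac{1}{12934} = \frac{17}{12934}$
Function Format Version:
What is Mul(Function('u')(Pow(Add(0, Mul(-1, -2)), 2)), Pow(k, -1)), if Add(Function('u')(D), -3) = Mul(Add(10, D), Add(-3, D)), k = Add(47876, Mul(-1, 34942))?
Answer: Rational(17, 12934) ≈ 0.0013144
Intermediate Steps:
k = 12934 (k = Add(47876, -34942) = 12934)
Function('u')(D) = Add(3, Mul(Add(-3, D), Add(10, D))) (Function('u')(D) = Add(3, Mul(Add(10, D), Add(-3, D))) = Add(3, Mul(Add(-3, D), Add(10, D))))
Mul(Function('u')(Pow(Add(0, Mul(-1, -2)), 2)), Pow(k, -1)) = Mul(Add(-27, Pow(Pow(Add(0, Mul(-1, -2)), 2), 2), Mul(7, Pow(Add(0, Mul(-1, -2)), 2))), Pow(12934, -1)) = Mul(Add(-27, Pow(Pow(Add(0, 2), 2), 2), Mul(7, Pow(Add(0, 2), 2))), Rational(1, 12934)) = Mul(Add(-27, Pow(Pow(2, 2), 2), Mul(7, Pow(2, 2))), Rational(1, 12934)) = Mul(Add(-27, Pow(4, 2), Mul(7, 4)), Rational(1, 12934)) = Mul(Add(-27, 16, 28), Rational(1, 12934)) = Mul(17, Rational(1, 12934)) = Rational(17, 12934)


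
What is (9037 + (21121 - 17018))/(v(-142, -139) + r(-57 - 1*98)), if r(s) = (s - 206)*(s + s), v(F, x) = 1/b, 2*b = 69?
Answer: 226665/1930448 ≈ 0.11742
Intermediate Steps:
b = 69/2 (b = (1/2)*69 = 69/2 ≈ 34.500)
v(F, x) = 2/69 (v(F, x) = 1/(69/2) = 2/69)
r(s) = 2*s*(-206 + s) (r(s) = (-206 + s)*(2*s) = 2*s*(-206 + s))
(9037 + (21121 - 17018))/(v(-142, -139) + r(-57 - 1*98)) = (9037 + (21121 - 17018))/(2/69 + 2*(-57 - 1*98)*(-206 + (-57 - 1*98))) = (9037 + 4103)/(2/69 + 2*(-57 - 98)*(-206 + (-57 - 98))) = 13140/(2/69 + 2*(-155)*(-206 - 155)) = 13140/(2/69 + 2*(-155)*(-361)) = 13140/(2/69 + 111910) = 13140/(7721792/69) = 13140*(69/7721792) = 226665/1930448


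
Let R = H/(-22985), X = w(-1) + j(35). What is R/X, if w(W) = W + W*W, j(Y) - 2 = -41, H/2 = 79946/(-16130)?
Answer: -79946/7229586975 ≈ -1.1058e-5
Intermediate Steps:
H = -79946/8065 (H = 2*(79946/(-16130)) = 2*(79946*(-1/16130)) = 2*(-39973/8065) = -79946/8065 ≈ -9.9127)
j(Y) = -39 (j(Y) = 2 - 41 = -39)
w(W) = W + W²
X = -39 (X = -(1 - 1) - 39 = -1*0 - 39 = 0 - 39 = -39)
R = 79946/185374025 (R = -79946/8065/(-22985) = -79946/8065*(-1/22985) = 79946/185374025 ≈ 0.00043127)
R/X = (79946/185374025)/(-39) = (79946/185374025)*(-1/39) = -79946/7229586975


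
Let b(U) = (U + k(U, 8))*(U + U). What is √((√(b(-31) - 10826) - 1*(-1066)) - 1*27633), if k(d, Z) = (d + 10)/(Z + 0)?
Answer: √(-106268 + 6*I*√3885)/2 ≈ 0.2868 + 162.99*I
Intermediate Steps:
k(d, Z) = (10 + d)/Z
b(U) = 2*U*(5/4 + 9*U/8) (b(U) = (U + (10 + U)/8)*(U + U) = (U + (10 + U)/8)*(2*U) = (U + (5/4 + U/8))*(2*U) = (5/4 + 9*U/8)*(2*U) = 2*U*(5/4 + 9*U/8))
√((√(b(-31) - 10826) - 1*(-1066)) - 1*27633) = √((√((¼)*(-31)*(10 + 9*(-31)) - 10826) - 1*(-1066)) - 1*27633) = √((√((¼)*(-31)*(10 - 279) - 10826) + 1066) - 27633) = √((√((¼)*(-31)*(-269) - 10826) + 1066) - 27633) = √((√(8339/4 - 10826) + 1066) - 27633) = √((√(-34965/4) + 1066) - 27633) = √((3*I*√3885/2 + 1066) - 27633) = √((1066 + 3*I*√3885/2) - 27633) = √(-26567 + 3*I*√3885/2)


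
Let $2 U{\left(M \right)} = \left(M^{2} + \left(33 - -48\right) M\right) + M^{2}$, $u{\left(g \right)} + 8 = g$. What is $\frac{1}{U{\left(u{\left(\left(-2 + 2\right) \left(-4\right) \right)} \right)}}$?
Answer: $- \frac{1}{260} \approx -0.0038462$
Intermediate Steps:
$u{\left(g \right)} = -8 + g$
$U{\left(M \right)} = M^{2} + \frac{81 M}{2}$ ($U{\left(M \right)} = \frac{\left(M^{2} + \left(33 - -48\right) M\right) + M^{2}}{2} = \frac{\left(M^{2} + \left(33 + 48\right) M\right) + M^{2}}{2} = \frac{\left(M^{2} + 81 M\right) + M^{2}}{2} = \frac{2 M^{2} + 81 M}{2} = M^{2} + \frac{81 M}{2}$)
$\frac{1}{U{\left(u{\left(\left(-2 + 2\right) \left(-4\right) \right)} \right)}} = \frac{1}{\frac{1}{2} \left(-8 + \left(-2 + 2\right) \left(-4\right)\right) \left(81 + 2 \left(-8 + \left(-2 + 2\right) \left(-4\right)\right)\right)} = \frac{1}{\frac{1}{2} \left(-8 + 0 \left(-4\right)\right) \left(81 + 2 \left(-8 + 0 \left(-4\right)\right)\right)} = \frac{1}{\frac{1}{2} \left(-8 + 0\right) \left(81 + 2 \left(-8 + 0\right)\right)} = \frac{1}{\frac{1}{2} \left(-8\right) \left(81 + 2 \left(-8\right)\right)} = \frac{1}{\frac{1}{2} \left(-8\right) \left(81 - 16\right)} = \frac{1}{\frac{1}{2} \left(-8\right) 65} = \frac{1}{-260} = - \frac{1}{260}$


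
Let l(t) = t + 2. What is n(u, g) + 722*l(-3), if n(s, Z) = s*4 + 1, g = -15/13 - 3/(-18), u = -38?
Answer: -873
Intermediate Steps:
g = -77/78 (g = -15*1/13 - 3*(-1/18) = -15/13 + 1/6 = -77/78 ≈ -0.98718)
n(s, Z) = 1 + 4*s (n(s, Z) = 4*s + 1 = 1 + 4*s)
l(t) = 2 + t
n(u, g) + 722*l(-3) = (1 + 4*(-38)) + 722*(2 - 3) = (1 - 152) + 722*(-1) = -151 - 722 = -873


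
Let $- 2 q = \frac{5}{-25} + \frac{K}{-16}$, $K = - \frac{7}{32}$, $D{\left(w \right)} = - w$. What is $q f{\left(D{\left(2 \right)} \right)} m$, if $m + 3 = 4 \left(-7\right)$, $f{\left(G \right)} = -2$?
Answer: $\frac{14787}{2560} \approx 5.7762$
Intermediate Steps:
$K = - \frac{7}{32}$ ($K = \left(-7\right) \frac{1}{32} = - \frac{7}{32} \approx -0.21875$)
$m = -31$ ($m = -3 + 4 \left(-7\right) = -3 - 28 = -31$)
$q = \frac{477}{5120}$ ($q = - \frac{\frac{5}{-25} - \frac{7}{32 \left(-16\right)}}{2} = - \frac{5 \left(- \frac{1}{25}\right) - - \frac{7}{512}}{2} = - \frac{- \frac{1}{5} + \frac{7}{512}}{2} = \left(- \frac{1}{2}\right) \left(- \frac{477}{2560}\right) = \frac{477}{5120} \approx 0.093164$)
$q f{\left(D{\left(2 \right)} \right)} m = \frac{477}{5120} \left(-2\right) \left(-31\right) = \left(- \frac{477}{2560}\right) \left(-31\right) = \frac{14787}{2560}$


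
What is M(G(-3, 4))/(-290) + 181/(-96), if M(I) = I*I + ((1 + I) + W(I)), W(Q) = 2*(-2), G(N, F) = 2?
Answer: -26389/13920 ≈ -1.8958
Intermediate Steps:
W(Q) = -4
M(I) = -3 + I + I² (M(I) = I*I + ((1 + I) - 4) = I² + (-3 + I) = -3 + I + I²)
M(G(-3, 4))/(-290) + 181/(-96) = (-3 + 2 + 2²)/(-290) + 181/(-96) = (-3 + 2 + 4)*(-1/290) + 181*(-1/96) = 3*(-1/290) - 181/96 = -3/290 - 181/96 = -26389/13920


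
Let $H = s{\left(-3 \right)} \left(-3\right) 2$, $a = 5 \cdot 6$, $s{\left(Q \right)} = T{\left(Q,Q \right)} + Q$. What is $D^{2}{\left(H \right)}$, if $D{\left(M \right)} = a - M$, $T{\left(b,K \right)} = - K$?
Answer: $900$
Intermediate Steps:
$s{\left(Q \right)} = 0$ ($s{\left(Q \right)} = - Q + Q = 0$)
$a = 30$
$H = 0$ ($H = 0 \left(-3\right) 2 = 0 \cdot 2 = 0$)
$D{\left(M \right)} = 30 - M$
$D^{2}{\left(H \right)} = \left(30 - 0\right)^{2} = \left(30 + 0\right)^{2} = 30^{2} = 900$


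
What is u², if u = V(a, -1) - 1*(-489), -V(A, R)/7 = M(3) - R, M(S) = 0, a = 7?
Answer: 232324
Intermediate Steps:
V(A, R) = 7*R (V(A, R) = -7*(0 - R) = -(-7)*R = 7*R)
u = 482 (u = 7*(-1) - 1*(-489) = -7 + 489 = 482)
u² = 482² = 232324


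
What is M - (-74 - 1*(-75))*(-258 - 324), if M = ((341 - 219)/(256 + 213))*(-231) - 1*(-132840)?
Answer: 8935248/67 ≈ 1.3336e+5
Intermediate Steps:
M = 8896254/67 (M = (122/469)*(-231) + 132840 = -4026/67 + 132840 = 8896254/67 ≈ 1.3278e+5)
M - (-74 - 1*(-75))*(-258 - 324) = 8896254/67 - (-74 - 1*(-75))*(-258 - 324) = 8896254/67 - (-74 + 75)*(-582) = 8896254/67 - (-582) = 8896254/67 - 1*(-582) = 8896254/67 + 582 = 8935248/67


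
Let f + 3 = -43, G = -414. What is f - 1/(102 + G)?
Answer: -14351/312 ≈ -45.997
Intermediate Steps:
f = -46 (f = -3 - 43 = -46)
f - 1/(102 + G) = -46 - 1/(102 - 414) = -46 - 1/(-312) = -46 - 1*(-1/312) = -46 + 1/312 = -14351/312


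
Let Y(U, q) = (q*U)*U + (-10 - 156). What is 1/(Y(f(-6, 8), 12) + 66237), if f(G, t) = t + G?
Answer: 1/66119 ≈ 1.5124e-5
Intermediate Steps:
f(G, t) = G + t
Y(U, q) = -166 + q*U² (Y(U, q) = (U*q)*U - 166 = q*U² - 166 = -166 + q*U²)
1/(Y(f(-6, 8), 12) + 66237) = 1/((-166 + 12*(-6 + 8)²) + 66237) = 1/((-166 + 12*2²) + 66237) = 1/((-166 + 12*4) + 66237) = 1/((-166 + 48) + 66237) = 1/(-118 + 66237) = 1/66119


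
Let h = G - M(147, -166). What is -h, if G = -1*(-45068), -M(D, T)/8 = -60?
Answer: -44588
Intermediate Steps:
M(D, T) = 480 (M(D, T) = -8*(-60) = 480)
G = 45068
h = 44588 (h = 45068 - 1*480 = 45068 - 480 = 44588)
-h = -1*44588 = -44588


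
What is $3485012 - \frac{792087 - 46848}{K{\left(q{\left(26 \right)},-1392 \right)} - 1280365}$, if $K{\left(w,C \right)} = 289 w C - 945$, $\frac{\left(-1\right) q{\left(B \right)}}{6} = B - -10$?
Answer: $\frac{298361976139537}{85612898} \approx 3.485 \cdot 10^{6}$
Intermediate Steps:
$q{\left(B \right)} = -60 - 6 B$ ($q{\left(B \right)} = - 6 \left(B - -10\right) = - 6 \left(B + 10\right) = - 6 \left(10 + B\right) = -60 - 6 B$)
$K{\left(w,C \right)} = -945 + 289 C w$ ($K{\left(w,C \right)} = 289 C w - 945 = -945 + 289 C w$)
$3485012 - \frac{792087 - 46848}{K{\left(q{\left(26 \right)},-1392 \right)} - 1280365} = 3485012 - \frac{792087 - 46848}{\left(-945 + 289 \left(-1392\right) \left(-60 - 156\right)\right) - 1280365} = 3485012 - \frac{745239}{\left(-945 + 289 \left(-1392\right) \left(-216\right)\right) - 1280365} = 3485012 - \frac{745239}{\left(-945 + 86894208\right) - 1280365} = 3485012 - \frac{745239}{86893263 - 1280365} = 3485012 - \frac{745239}{85612898} = \frac{298361976139537}{85612898}$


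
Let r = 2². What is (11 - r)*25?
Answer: 175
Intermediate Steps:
r = 4
(11 - r)*25 = (11 - 1*4)*25 = (11 - 4)*25 = 7*25 = 175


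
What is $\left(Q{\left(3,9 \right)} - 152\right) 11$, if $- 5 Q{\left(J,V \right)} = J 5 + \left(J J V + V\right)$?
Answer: $-1903$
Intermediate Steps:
$Q{\left(J,V \right)} = - J - \frac{V}{5} - \frac{V J^{2}}{5}$ ($Q{\left(J,V \right)} = - \frac{J 5 + \left(J J V + V\right)}{5} = - \frac{5 J + \left(J^{2} V + V\right)}{5} = - \frac{5 J + \left(V J^{2} + V\right)}{5} = - \frac{5 J + \left(V + V J^{2}\right)}{5} = - \frac{V + 5 J + V J^{2}}{5} = - J - \frac{V}{5} - \frac{V J^{2}}{5}$)
$\left(Q{\left(3,9 \right)} - 152\right) 11 = \left(\left(\left(-1\right) 3 - \frac{9}{5} - \frac{9 \cdot 3^{2}}{5}\right) - 152\right) 11 = \left(\left(-3 - \frac{9}{5} - \frac{9}{5} \cdot 9\right) - 152\right) 11 = \left(\left(-3 - \frac{9}{5} - \frac{81}{5}\right) - 152\right) 11 = \left(-21 - 152\right) 11 = \left(-173\right) 11 = -1903$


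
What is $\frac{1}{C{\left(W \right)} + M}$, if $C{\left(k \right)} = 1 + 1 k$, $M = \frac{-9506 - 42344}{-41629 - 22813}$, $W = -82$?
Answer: $- \frac{32221}{2583976} \approx -0.01247$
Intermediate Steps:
$M = \frac{25925}{32221}$ ($M = - \frac{51850}{-64442} = \left(-51850\right) \left(- \frac{1}{64442}\right) = \frac{25925}{32221} \approx 0.8046$)
$C{\left(k \right)} = 1 + k$
$\frac{1}{C{\left(W \right)} + M} = \frac{1}{\left(1 - 82\right) + \frac{25925}{32221}} = \frac{1}{-81 + \frac{25925}{32221}} = \frac{1}{- \frac{2583976}{32221}} = - \frac{32221}{2583976}$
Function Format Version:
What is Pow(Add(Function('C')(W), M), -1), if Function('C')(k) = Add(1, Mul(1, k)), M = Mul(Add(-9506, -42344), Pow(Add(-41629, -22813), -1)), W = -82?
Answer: Rational(-32221, 2583976) ≈ -0.012470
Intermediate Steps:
M = Rational(25925, 32221) (M = Mul(-51850, Pow(-64442, -1)) = Mul(-51850, Rational(-1, 64442)) = Rational(25925, 32221) ≈ 0.80460)
Function('C')(k) = Add(1, k)
Pow(Add(Function('C')(W), M), -1) = Pow(Add(Add(1, -82), Rational(25925, 32221)), -1) = Pow(Add(-81, Rational(25925, 32221)), -1) = Pow(Rational(-2583976, 32221), -1) = Rational(-32221, 2583976)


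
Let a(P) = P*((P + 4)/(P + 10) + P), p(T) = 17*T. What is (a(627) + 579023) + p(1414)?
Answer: 634968667/637 ≈ 9.9681e+5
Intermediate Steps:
a(P) = P*(P + (4 + P)/(10 + P)) (a(P) = P*((4 + P)/(10 + P) + P) = P*(P + (4 + P)/(10 + P)))
(a(627) + 579023) + p(1414) = (627*(4 + 627² + 11*627)/(10 + 627) + 579023) + 17*1414 = (627*(4 + 393129 + 6897)/637 + 579023) + 24038 = (627*(1/637)*400030 + 579023) + 24038 = (250818810/637 + 579023) + 24038 = 619656461/637 + 24038 = 634968667/637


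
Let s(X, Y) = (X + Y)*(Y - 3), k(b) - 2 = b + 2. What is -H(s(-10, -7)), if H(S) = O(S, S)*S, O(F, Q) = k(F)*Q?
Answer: -5028600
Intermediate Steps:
k(b) = 4 + b (k(b) = 2 + (b + 2) = 2 + (2 + b) = 4 + b)
s(X, Y) = (-3 + Y)*(X + Y) (s(X, Y) = (X + Y)*(-3 + Y) = (-3 + Y)*(X + Y))
O(F, Q) = Q*(4 + F) (O(F, Q) = (4 + F)*Q = Q*(4 + F))
H(S) = S²*(4 + S) (H(S) = (S*(4 + S))*S = S²*(4 + S))
-H(s(-10, -7)) = -((-7)² - 3*(-10) - 3*(-7) - 10*(-7))²*(4 + ((-7)² - 3*(-10) - 3*(-7) - 10*(-7))) = -(49 + 30 + 21 + 70)²*(4 + (49 + 30 + 21 + 70)) = -170²*(4 + 170) = -28900*174 = -1*5028600 = -5028600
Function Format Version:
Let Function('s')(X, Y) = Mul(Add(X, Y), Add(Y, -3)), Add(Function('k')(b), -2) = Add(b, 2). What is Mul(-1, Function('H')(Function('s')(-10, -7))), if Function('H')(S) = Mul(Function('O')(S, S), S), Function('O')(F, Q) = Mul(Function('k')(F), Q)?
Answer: -5028600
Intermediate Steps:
Function('k')(b) = Add(4, b) (Function('k')(b) = Add(2, Add(b, 2)) = Add(2, Add(2, b)) = Add(4, b))
Function('s')(X, Y) = Mul(Add(-3, Y), Add(X, Y)) (Function('s')(X, Y) = Mul(Add(X, Y), Add(-3, Y)) = Mul(Add(-3, Y), Add(X, Y)))
Function('O')(F, Q) = Mul(Q, Add(4, F)) (Function('O')(F, Q) = Mul(Add(4, F), Q) = Mul(Q, Add(4, F)))
Function('H')(S) = Mul(Pow(S, 2), Add(4, S)) (Function('H')(S) = Mul(Mul(S, Add(4, S)), S) = Mul(Pow(S, 2), Add(4, S)))
Mul(-1, Function('H')(Function('s')(-10, -7))) = Mul(-1, Mul(Pow(Add(Pow(-7, 2), Mul(-3, -10), Mul(-3, -7), Mul(-10, -7)), 2), Add(4, Add(Pow(-7, 2), Mul(-3, -10), Mul(-3, -7), Mul(-10, -7))))) = Mul(-1, Mul(Pow(Add(49, 30, 21, 70), 2), Add(4, Add(49, 30, 21, 70)))) = Mul(-1, Mul(Pow(170, 2), Add(4, 170))) = Mul(-1, Mul(28900, 174)) = Mul(-1, 5028600) = -5028600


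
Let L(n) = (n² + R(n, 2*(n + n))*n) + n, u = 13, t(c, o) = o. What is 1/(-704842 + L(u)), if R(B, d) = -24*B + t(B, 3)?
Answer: -1/708677 ≈ -1.4111e-6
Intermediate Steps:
R(B, d) = 3 - 24*B (R(B, d) = -24*B + 3 = 3 - 24*B)
L(n) = n + n² + n*(3 - 24*n) (L(n) = (n² + (3 - 24*n)*n) + n = (n² + n*(3 - 24*n)) + n = n + n² + n*(3 - 24*n))
1/(-704842 + L(u)) = 1/(-704842 + 13*(4 - 23*13)) = 1/(-704842 + 13*(4 - 299)) = 1/(-704842 + 13*(-295)) = 1/(-704842 - 3835) = 1/(-708677) = -1/708677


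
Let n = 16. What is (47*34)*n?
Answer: 25568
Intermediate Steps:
(47*34)*n = (47*34)*16 = 1598*16 = 25568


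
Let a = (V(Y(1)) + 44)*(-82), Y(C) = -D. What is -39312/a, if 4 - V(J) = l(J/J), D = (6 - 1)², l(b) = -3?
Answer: 6552/697 ≈ 9.4003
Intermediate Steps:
D = 25 (D = 5² = 25)
Y(C) = -25 (Y(C) = -1*25 = -25)
V(J) = 7 (V(J) = 4 - 1*(-3) = 4 + 3 = 7)
a = -4182 (a = (7 + 44)*(-82) = 51*(-82) = -4182)
-39312/a = -39312/(-4182) = -39312*(-1/4182) = 6552/697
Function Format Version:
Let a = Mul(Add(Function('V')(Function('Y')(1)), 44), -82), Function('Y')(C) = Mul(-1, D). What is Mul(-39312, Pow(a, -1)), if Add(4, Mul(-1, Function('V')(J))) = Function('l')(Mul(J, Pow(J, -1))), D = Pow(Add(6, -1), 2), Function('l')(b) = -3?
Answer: Rational(6552, 697) ≈ 9.4003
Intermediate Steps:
D = 25 (D = Pow(5, 2) = 25)
Function('Y')(C) = -25 (Function('Y')(C) = Mul(-1, 25) = -25)
Function('V')(J) = 7 (Function('V')(J) = Add(4, Mul(-1, -3)) = Add(4, 3) = 7)
a = -4182 (a = Mul(Add(7, 44), -82) = Mul(51, -82) = -4182)
Mul(-39312, Pow(a, -1)) = Mul(-39312, Pow(-4182, -1)) = Mul(-39312, Rational(-1, 4182)) = Rational(6552, 697)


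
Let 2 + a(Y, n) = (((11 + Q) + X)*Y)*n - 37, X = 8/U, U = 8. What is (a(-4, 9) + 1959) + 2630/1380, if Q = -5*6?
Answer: 354647/138 ≈ 2569.9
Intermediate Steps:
Q = -30
X = 1 (X = 8/8 = 8*(⅛) = 1)
a(Y, n) = -39 - 18*Y*n (a(Y, n) = -2 + ((((11 - 30) + 1)*Y)*n - 37) = -2 + (((-19 + 1)*Y)*n - 37) = -2 + ((-18*Y)*n - 37) = -2 + (-18*Y*n - 37) = -2 + (-37 - 18*Y*n) = -39 - 18*Y*n)
(a(-4, 9) + 1959) + 2630/1380 = ((-39 - 18*(-4)*9) + 1959) + 2630/1380 = ((-39 + 648) + 1959) + 2630*(1/1380) = (609 + 1959) + 263/138 = 2568 + 263/138 = 354647/138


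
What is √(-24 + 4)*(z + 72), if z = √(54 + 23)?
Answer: 2*I*√5*(72 + √77) ≈ 361.24*I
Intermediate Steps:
z = √77 ≈ 8.7750
√(-24 + 4)*(z + 72) = √(-24 + 4)*(√77 + 72) = √(-20)*(72 + √77) = (2*I*√5)*(72 + √77) = 2*I*√5*(72 + √77)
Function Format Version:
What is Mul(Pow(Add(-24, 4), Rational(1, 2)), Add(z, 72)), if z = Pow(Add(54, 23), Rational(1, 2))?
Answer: Mul(2, I, Pow(5, Rational(1, 2)), Add(72, Pow(77, Rational(1, 2)))) ≈ Mul(361.24, I)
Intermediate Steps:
z = Pow(77, Rational(1, 2)) ≈ 8.7750
Mul(Pow(Add(-24, 4), Rational(1, 2)), Add(z, 72)) = Mul(Pow(Add(-24, 4), Rational(1, 2)), Add(Pow(77, Rational(1, 2)), 72)) = Mul(Pow(-20, Rational(1, 2)), Add(72, Pow(77, Rational(1, 2)))) = Mul(Mul(2, I, Pow(5, Rational(1, 2))), Add(72, Pow(77, Rational(1, 2)))) = Mul(2, I, Pow(5, Rational(1, 2)), Add(72, Pow(77, Rational(1, 2))))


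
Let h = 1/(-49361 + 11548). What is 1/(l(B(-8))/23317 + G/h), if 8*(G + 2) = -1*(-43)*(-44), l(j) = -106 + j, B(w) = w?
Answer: 46634/420564088689 ≈ 1.1088e-7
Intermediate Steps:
h = -1/37813 (h = 1/(-37813) = -1/37813 ≈ -2.6446e-5)
G = -477/2 (G = -2 + (-1*(-43)*(-44))/8 = -2 + (43*(-44))/8 = -2 + (1/8)*(-1892) = -2 - 473/2 = -477/2 ≈ -238.50)
1/(l(B(-8))/23317 + G/h) = 1/((-106 - 8)/23317 - 477/(2*(-1/37813))) = 1/(-114*1/23317 - 477/2*(-37813)) = 1/(-114/23317 + 18036801/2) = 1/(420564088689/46634) = 46634/420564088689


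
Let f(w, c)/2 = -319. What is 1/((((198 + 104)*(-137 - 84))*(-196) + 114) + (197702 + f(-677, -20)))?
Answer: 1/13278610 ≈ 7.5309e-8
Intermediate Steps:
f(w, c) = -638 (f(w, c) = 2*(-319) = -638)
1/((((198 + 104)*(-137 - 84))*(-196) + 114) + (197702 + f(-677, -20))) = 1/((((198 + 104)*(-137 - 84))*(-196) + 114) + (197702 - 638)) = 1/(((302*(-221))*(-196) + 114) + 197064) = 1/((-66742*(-196) + 114) + 197064) = 1/((13081432 + 114) + 197064) = 1/(13081546 + 197064) = 1/13278610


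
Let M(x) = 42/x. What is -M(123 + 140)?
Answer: -42/263 ≈ -0.15970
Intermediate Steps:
-M(123 + 140) = -42/(123 + 140) = -42/263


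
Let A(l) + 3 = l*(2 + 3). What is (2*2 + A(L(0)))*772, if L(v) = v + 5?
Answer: 20072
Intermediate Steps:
L(v) = 5 + v
A(l) = -3 + 5*l (A(l) = -3 + l*(2 + 3) = -3 + l*5 = -3 + 5*l)
(2*2 + A(L(0)))*772 = (2*2 + (-3 + 5*(5 + 0)))*772 = (4 + (-3 + 5*5))*772 = (4 + (-3 + 25))*772 = (4 + 22)*772 = 26*772 = 20072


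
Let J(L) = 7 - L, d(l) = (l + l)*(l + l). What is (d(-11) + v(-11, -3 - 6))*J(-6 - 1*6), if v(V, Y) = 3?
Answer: 9253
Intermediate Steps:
d(l) = 4*l² (d(l) = (2*l)*(2*l) = 4*l²)
(d(-11) + v(-11, -3 - 6))*J(-6 - 1*6) = (4*(-11)² + 3)*(7 - (-6 - 1*6)) = (4*121 + 3)*(7 - (-6 - 6)) = (484 + 3)*(7 - 1*(-12)) = 487*(7 + 12) = 487*19 = 9253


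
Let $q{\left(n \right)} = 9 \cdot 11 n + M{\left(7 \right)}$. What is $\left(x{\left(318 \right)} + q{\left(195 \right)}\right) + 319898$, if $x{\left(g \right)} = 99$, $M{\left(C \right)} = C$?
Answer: $339309$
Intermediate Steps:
$q{\left(n \right)} = 7 + 99 n$ ($q{\left(n \right)} = 9 \cdot 11 n + 7 = 99 n + 7 = 7 + 99 n$)
$\left(x{\left(318 \right)} + q{\left(195 \right)}\right) + 319898 = \left(99 + \left(7 + 99 \cdot 195\right)\right) + 319898 = \left(99 + \left(7 + 19305\right)\right) + 319898 = \left(99 + 19312\right) + 319898 = 19411 + 319898 = 339309$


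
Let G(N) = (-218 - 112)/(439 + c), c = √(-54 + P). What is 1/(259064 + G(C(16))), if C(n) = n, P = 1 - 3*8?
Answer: 8324479367/2156566667650358 - 55*I*√77/2156566667650358 ≈ 3.8601e-6 - 2.2379e-13*I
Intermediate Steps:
P = -23 (P = 1 - 24 = -23)
c = I*√77 (c = √(-54 - 23) = √(-77) = I*√77 ≈ 8.775*I)
G(N) = -330/(439 + I*√77) (G(N) = (-218 - 112)/(439 + I*√77) = -330/(439 + I*√77))
1/(259064 + G(C(16))) = 1/(259064 + (-24145/32133 + 55*I*√77/32133)) = 1/(8324479367/32133 + 55*I*√77/32133)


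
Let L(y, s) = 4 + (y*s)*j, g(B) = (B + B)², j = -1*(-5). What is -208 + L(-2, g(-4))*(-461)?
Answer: 292988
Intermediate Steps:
j = 5
g(B) = 4*B² (g(B) = (2*B)² = 4*B²)
L(y, s) = 4 + 5*s*y (L(y, s) = 4 + (y*s)*5 = 4 + (s*y)*5 = 4 + 5*s*y)
-208 + L(-2, g(-4))*(-461) = -208 + (4 + 5*(4*(-4)²)*(-2))*(-461) = -208 + (4 + 5*(4*16)*(-2))*(-461) = -208 + (4 + 5*64*(-2))*(-461) = -208 + (4 - 640)*(-461) = -208 - 636*(-461) = -208 + 293196 = 292988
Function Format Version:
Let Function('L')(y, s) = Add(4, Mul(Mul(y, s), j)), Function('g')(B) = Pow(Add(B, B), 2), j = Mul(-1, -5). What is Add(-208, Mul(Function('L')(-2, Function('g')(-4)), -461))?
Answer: 292988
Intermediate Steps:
j = 5
Function('g')(B) = Mul(4, Pow(B, 2)) (Function('g')(B) = Pow(Mul(2, B), 2) = Mul(4, Pow(B, 2)))
Function('L')(y, s) = Add(4, Mul(5, s, y)) (Function('L')(y, s) = Add(4, Mul(Mul(y, s), 5)) = Add(4, Mul(Mul(s, y), 5)) = Add(4, Mul(5, s, y)))
Add(-208, Mul(Function('L')(-2, Function('g')(-4)), -461)) = Add(-208, Mul(Add(4, Mul(5, Mul(4, Pow(-4, 2)), -2)), -461)) = Add(-208, Mul(Add(4, Mul(5, Mul(4, 16), -2)), -461)) = Add(-208, Mul(Add(4, Mul(5, 64, -2)), -461)) = Add(-208, Mul(Add(4, -640), -461)) = Add(-208, Mul(-636, -461)) = Add(-208, 293196) = 292988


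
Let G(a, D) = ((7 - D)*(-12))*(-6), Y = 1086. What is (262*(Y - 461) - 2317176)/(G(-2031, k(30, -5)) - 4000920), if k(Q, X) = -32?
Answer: 1076713/1999056 ≈ 0.53861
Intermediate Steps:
G(a, D) = 504 - 72*D (G(a, D) = (-84 + 12*D)*(-6) = 504 - 72*D)
(262*(Y - 461) - 2317176)/(G(-2031, k(30, -5)) - 4000920) = (262*(1086 - 461) - 2317176)/((504 - 72*(-32)) - 4000920) = (262*625 - 2317176)/((504 + 2304) - 4000920) = (163750 - 2317176)/(2808 - 4000920) = -2153426/(-3998112) = -2153426*(-1/3998112) = 1076713/1999056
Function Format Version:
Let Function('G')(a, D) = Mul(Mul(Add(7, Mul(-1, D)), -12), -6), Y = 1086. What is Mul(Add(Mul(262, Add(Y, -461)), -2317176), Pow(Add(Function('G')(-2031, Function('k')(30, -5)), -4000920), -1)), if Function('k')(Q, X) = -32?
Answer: Rational(1076713, 1999056) ≈ 0.53861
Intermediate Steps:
Function('G')(a, D) = Add(504, Mul(-72, D)) (Function('G')(a, D) = Mul(Add(-84, Mul(12, D)), -6) = Add(504, Mul(-72, D)))
Mul(Add(Mul(262, Add(Y, -461)), -2317176), Pow(Add(Function('G')(-2031, Function('k')(30, -5)), -4000920), -1)) = Mul(Add(Mul(262, Add(1086, -461)), -2317176), Pow(Add(Add(504, Mul(-72, -32)), -4000920), -1)) = Mul(Add(Mul(262, 625), -2317176), Pow(Add(Add(504, 2304), -4000920), -1)) = Mul(Add(163750, -2317176), Pow(Add(2808, -4000920), -1)) = Mul(-2153426, Pow(-3998112, -1)) = Mul(-2153426, Rational(-1, 3998112)) = Rational(1076713, 1999056)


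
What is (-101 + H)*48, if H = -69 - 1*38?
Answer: -9984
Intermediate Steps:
H = -107 (H = -69 - 38 = -107)
(-101 + H)*48 = (-101 - 107)*48 = -208*48 = -9984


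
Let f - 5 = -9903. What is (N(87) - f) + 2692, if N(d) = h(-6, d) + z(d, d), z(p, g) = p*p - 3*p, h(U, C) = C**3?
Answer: 678401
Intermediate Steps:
z(p, g) = p**2 - 3*p
f = -9898 (f = 5 - 9903 = -9898)
N(d) = d**3 + d*(-3 + d)
(N(87) - f) + 2692 = (87*(-3 + 87 + 87**2) - 1*(-9898)) + 2692 = (87*(-3 + 87 + 7569) + 9898) + 2692 = (87*7653 + 9898) + 2692 = (665811 + 9898) + 2692 = 675709 + 2692 = 678401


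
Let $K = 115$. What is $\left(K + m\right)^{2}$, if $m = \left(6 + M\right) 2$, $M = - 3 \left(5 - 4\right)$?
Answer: $14641$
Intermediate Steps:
$M = -3$ ($M = \left(-3\right) 1 = -3$)
$m = 6$ ($m = \left(6 - 3\right) 2 = 3 \cdot 2 = 6$)
$\left(K + m\right)^{2} = \left(115 + 6\right)^{2} = 121^{2} = 14641$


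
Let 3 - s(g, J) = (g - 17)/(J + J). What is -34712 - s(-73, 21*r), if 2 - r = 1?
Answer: -243020/7 ≈ -34717.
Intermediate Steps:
r = 1 (r = 2 - 1*1 = 2 - 1 = 1)
s(g, J) = 3 - (-17 + g)/(2*J) (s(g, J) = 3 - (g - 17)/(J + J) = 3 - (-17 + g)/(2*J))
-34712 - s(-73, 21*r) = -34712 - (17 - 1*(-73) + 6*(21*1))/(2*(21*1)) = -34712 - (17 + 73 + 6*21)/(2*21) = -34712 - (17 + 73 + 126)/(2*21) = -34712 - 216/(2*21) = -34712 - 1*36/7 = -34712 - 36/7 = -243020/7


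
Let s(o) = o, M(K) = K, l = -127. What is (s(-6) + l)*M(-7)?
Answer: 931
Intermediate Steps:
(s(-6) + l)*M(-7) = (-6 - 127)*(-7) = -133*(-7) = 931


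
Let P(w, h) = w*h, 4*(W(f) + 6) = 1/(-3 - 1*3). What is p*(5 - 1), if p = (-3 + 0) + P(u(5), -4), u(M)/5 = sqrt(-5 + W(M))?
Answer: -12 - 20*I*sqrt(1590)/3 ≈ -12.0 - 265.83*I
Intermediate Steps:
W(f) = -145/24 (W(f) = -6 + 1/(4*(-3 - 1*3)) = -6 + 1/(4*(-3 - 3)) = -6 + (1/4)/(-6) = -6 + (1/4)*(-1/6) = -6 - 1/24 = -145/24)
u(M) = 5*I*sqrt(1590)/12 (u(M) = 5*sqrt(-5 - 145/24) = 5*sqrt(-265/24) = 5*(I*sqrt(1590)/12) = 5*I*sqrt(1590)/12)
P(w, h) = h*w
p = -3 - 5*I*sqrt(1590)/3 (p = (-3 + 0) - 5*I*sqrt(1590)/3 = -3 - 5*I*sqrt(1590)/3 ≈ -3.0 - 66.458*I)
p*(5 - 1) = (-3 - 5*I*sqrt(1590)/3)*(5 - 1) = (-3 - 5*I*sqrt(1590)/3)*4 = -12 - 20*I*sqrt(1590)/3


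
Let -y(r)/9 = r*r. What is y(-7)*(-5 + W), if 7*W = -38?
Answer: 4599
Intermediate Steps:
W = -38/7 (W = (⅐)*(-38) = -38/7 ≈ -5.4286)
y(r) = -9*r² (y(r) = -9*r*r = -9*r²)
y(-7)*(-5 + W) = (-9*(-7)²)*(-5 - 38/7) = -9*49*(-73/7) = -441*(-73/7) = 4599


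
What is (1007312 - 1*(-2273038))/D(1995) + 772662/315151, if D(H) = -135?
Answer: -68913418232/2836359 ≈ -24296.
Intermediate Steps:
(1007312 - 1*(-2273038))/D(1995) + 772662/315151 = (1007312 - 1*(-2273038))/(-135) + 772662/315151 = (1007312 + 2273038)*(-1/135) + 772662*(1/315151) = 3280350*(-1/135) + 772662/315151 = -218690/9 + 772662/315151 = -68913418232/2836359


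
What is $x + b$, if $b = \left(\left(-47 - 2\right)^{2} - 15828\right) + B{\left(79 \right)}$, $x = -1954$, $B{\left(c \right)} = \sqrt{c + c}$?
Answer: $-15381 + \sqrt{158} \approx -15368.0$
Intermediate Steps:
$B{\left(c \right)} = \sqrt{2} \sqrt{c}$ ($B{\left(c \right)} = \sqrt{2 c} = \sqrt{2} \sqrt{c}$)
$b = -13427 + \sqrt{158}$ ($b = \left(\left(-47 - 2\right)^{2} - 15828\right) + \sqrt{2} \sqrt{79} = \left(\left(-49\right)^{2} - 15828\right) + \sqrt{158} = \left(2401 - 15828\right) + \sqrt{158} = -13427 + \sqrt{158} \approx -13414.0$)
$x + b = -1954 - \left(13427 - \sqrt{158}\right) = -15381 + \sqrt{158}$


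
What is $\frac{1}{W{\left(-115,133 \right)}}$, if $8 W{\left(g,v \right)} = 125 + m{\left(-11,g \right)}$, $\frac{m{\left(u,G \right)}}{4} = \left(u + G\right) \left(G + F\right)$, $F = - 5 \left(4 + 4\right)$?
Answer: $\frac{8}{78245} \approx 0.00010224$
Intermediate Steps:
$F = -40$ ($F = \left(-5\right) 8 = -40$)
$m{\left(u,G \right)} = 4 \left(-40 + G\right) \left(G + u\right)$ ($m{\left(u,G \right)} = 4 \left(u + G\right) \left(G - 40\right) = 4 \left(G + u\right) \left(-40 + G\right) = 4 \left(-40 + G\right) \left(G + u\right)$)
$W{\left(g,v \right)} = \frac{1885}{8} + \frac{g^{2}}{2} - \frac{51 g}{2}$ ($W{\left(g,v \right)} = \frac{125 + \left(- 160 g - -1760 + 4 g^{2} + 4 g \left(-11\right)\right)}{8} = \frac{125 + \left(- 160 g + 1760 + 4 g^{2} - 44 g\right)}{8} = \frac{125 + \left(1760 - 204 g + 4 g^{2}\right)}{8} = \frac{1885 - 204 g + 4 g^{2}}{8} = \frac{1885}{8} + \frac{g^{2}}{2} - \frac{51 g}{2}$)
$\frac{1}{W{\left(-115,133 \right)}} = \frac{1}{\frac{1885}{8} + \frac{\left(-115\right)^{2}}{2} - - \frac{5865}{2}} = \frac{1}{\frac{1885}{8} + \frac{1}{2} \cdot 13225 + \frac{5865}{2}} = \frac{1}{\frac{1885}{8} + \frac{13225}{2} + \frac{5865}{2}} = \frac{1}{\frac{78245}{8}} = \frac{8}{78245}$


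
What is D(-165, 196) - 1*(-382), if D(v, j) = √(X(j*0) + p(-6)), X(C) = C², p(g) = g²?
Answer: 388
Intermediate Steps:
D(v, j) = 6 (D(v, j) = √((j*0)² + (-6)²) = √(0² + 36) = √(0 + 36) = √36 = 6)
D(-165, 196) - 1*(-382) = 6 - 1*(-382) = 6 + 382 = 388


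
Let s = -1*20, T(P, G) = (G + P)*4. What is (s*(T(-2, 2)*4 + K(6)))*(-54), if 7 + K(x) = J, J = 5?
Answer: -2160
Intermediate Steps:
K(x) = -2 (K(x) = -7 + 5 = -2)
T(P, G) = 4*G + 4*P
s = -20
(s*(T(-2, 2)*4 + K(6)))*(-54) = -20*((4*2 + 4*(-2))*4 - 2)*(-54) = -20*((8 - 8)*4 - 2)*(-54) = -20*(0*4 - 2)*(-54) = -20*(0 - 2)*(-54) = -20*(-2)*(-54) = 40*(-54) = -2160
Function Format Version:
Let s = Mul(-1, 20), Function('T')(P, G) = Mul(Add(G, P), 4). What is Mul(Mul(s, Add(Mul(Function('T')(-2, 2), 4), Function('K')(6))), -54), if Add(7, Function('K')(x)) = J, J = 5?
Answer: -2160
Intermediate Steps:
Function('K')(x) = -2 (Function('K')(x) = Add(-7, 5) = -2)
Function('T')(P, G) = Add(Mul(4, G), Mul(4, P))
s = -20
Mul(Mul(s, Add(Mul(Function('T')(-2, 2), 4), Function('K')(6))), -54) = Mul(Mul(-20, Add(Mul(Add(Mul(4, 2), Mul(4, -2)), 4), -2)), -54) = Mul(Mul(-20, Add(Mul(Add(8, -8), 4), -2)), -54) = Mul(Mul(-20, Add(Mul(0, 4), -2)), -54) = Mul(Mul(-20, Add(0, -2)), -54) = Mul(Mul(-20, -2), -54) = Mul(40, -54) = -2160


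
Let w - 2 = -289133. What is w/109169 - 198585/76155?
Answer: -2913206478/554251013 ≈ -5.2561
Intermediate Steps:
w = -289131 (w = 2 - 289133 = -289131)
w/109169 - 198585/76155 = -289131/109169 - 198585/76155 = -289131*1/109169 - 198585*1/76155 = -289131/109169 - 13239/5077 = -2913206478/554251013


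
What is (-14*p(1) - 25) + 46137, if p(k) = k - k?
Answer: 46112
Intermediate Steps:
p(k) = 0
(-14*p(1) - 25) + 46137 = (-14*0 - 25) + 46137 = (0 - 25) + 46137 = -25 + 46137 = 46112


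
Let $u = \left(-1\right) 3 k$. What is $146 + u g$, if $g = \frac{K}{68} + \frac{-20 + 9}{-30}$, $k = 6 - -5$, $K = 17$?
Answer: $\frac{2513}{20} \approx 125.65$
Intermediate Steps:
$k = 11$ ($k = 6 + 5 = 11$)
$u = -33$ ($u = \left(-1\right) 3 \cdot 11 = \left(-3\right) 11 = -33$)
$g = \frac{37}{60}$ ($g = \frac{17}{68} + \frac{-20 + 9}{-30} = 17 \cdot \frac{1}{68} - - \frac{11}{30} = \frac{1}{4} + \frac{11}{30} = \frac{37}{60} \approx 0.61667$)
$146 + u g = 146 - \frac{407}{20} = \frac{2513}{20}$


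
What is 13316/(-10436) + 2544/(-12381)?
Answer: -15951215/10767343 ≈ -1.4814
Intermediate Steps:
13316/(-10436) + 2544/(-12381) = 13316*(-1/10436) + 2544*(-1/12381) = -3329/2609 - 848/4127 = -15951215/10767343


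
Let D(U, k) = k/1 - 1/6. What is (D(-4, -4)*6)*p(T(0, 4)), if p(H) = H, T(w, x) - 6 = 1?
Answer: -175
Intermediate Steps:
T(w, x) = 7 (T(w, x) = 6 + 1 = 7)
D(U, k) = -⅙ + k (D(U, k) = k*1 - 1*⅙ = k - ⅙ = -⅙ + k)
(D(-4, -4)*6)*p(T(0, 4)) = ((-⅙ - 4)*6)*7 = -25/6*6*7 = -25*7 = -175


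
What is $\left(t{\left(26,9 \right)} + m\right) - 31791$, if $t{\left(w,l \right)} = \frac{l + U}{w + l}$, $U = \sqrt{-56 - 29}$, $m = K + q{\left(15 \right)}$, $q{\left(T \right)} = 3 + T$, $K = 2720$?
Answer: $- \frac{1016846}{35} + \frac{i \sqrt{85}}{35} \approx -29053.0 + 0.26342 i$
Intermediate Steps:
$m = 2738$ ($m = 2720 + \left(3 + 15\right) = 2720 + 18 = 2738$)
$U = i \sqrt{85}$ ($U = \sqrt{-85} = i \sqrt{85} \approx 9.2195 i$)
$t{\left(w,l \right)} = \frac{l + i \sqrt{85}}{l + w}$ ($t{\left(w,l \right)} = \frac{l + i \sqrt{85}}{w + l} = \frac{l + i \sqrt{85}}{l + w}$)
$\left(t{\left(26,9 \right)} + m\right) - 31791 = \left(\frac{9 + i \sqrt{85}}{9 + 26} + 2738\right) - 31791 = \left(\frac{9 + i \sqrt{85}}{35} + 2738\right) - 31791 = \left(\left(\frac{9}{35} + \frac{i \sqrt{85}}{35}\right) + 2738\right) - 31791 = \left(\frac{95839}{35} + \frac{i \sqrt{85}}{35}\right) - 31791 = - \frac{1016846}{35} + \frac{i \sqrt{85}}{35}$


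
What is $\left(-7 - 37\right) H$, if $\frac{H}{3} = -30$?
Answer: $3960$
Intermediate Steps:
$H = -90$ ($H = 3 \left(-30\right) = -90$)
$\left(-7 - 37\right) H = \left(-7 - 37\right) \left(-90\right) = \left(-44\right) \left(-90\right) = 3960$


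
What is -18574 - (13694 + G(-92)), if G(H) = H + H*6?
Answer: -31624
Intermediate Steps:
G(H) = 7*H (G(H) = H + 6*H = 7*H)
-18574 - (13694 + G(-92)) = -18574 - (13694 + 7*(-92)) = -18574 - (13694 - 644) = -18574 - 1*13050 = -18574 - 13050 = -31624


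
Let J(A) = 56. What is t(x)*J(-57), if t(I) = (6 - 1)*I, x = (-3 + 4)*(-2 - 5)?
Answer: -1960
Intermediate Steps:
x = -7 (x = 1*(-7) = -7)
t(I) = 5*I
t(x)*J(-57) = (5*(-7))*56 = -35*56 = -1960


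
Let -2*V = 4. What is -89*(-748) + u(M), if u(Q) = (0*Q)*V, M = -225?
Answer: 66572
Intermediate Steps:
V = -2 (V = -1/2*4 = -2)
u(Q) = 0 (u(Q) = (0*Q)*(-2) = 0*(-2) = 0)
-89*(-748) + u(M) = -89*(-748) + 0 = 66572 + 0 = 66572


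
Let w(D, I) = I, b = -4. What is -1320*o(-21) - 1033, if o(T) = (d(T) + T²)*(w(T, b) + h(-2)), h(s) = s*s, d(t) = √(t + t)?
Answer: -1033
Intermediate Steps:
d(t) = √2*√t (d(t) = √(2*t) = √2*√t)
h(s) = s²
o(T) = 0 (o(T) = (√2*√T + T²)*(-4 + (-2)²) = (T² + √2*√T)*(-4 + 4) = (T² + √2*√T)*0 = 0)
-1320*o(-21) - 1033 = -1320*0 - 1033 = 0 - 1033 = -1033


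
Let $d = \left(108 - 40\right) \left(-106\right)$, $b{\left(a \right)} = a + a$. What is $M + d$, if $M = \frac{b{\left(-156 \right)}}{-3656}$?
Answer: $- \frac{3294017}{457} \approx -7207.9$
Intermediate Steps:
$b{\left(a \right)} = 2 a$
$d = -7208$ ($d = 68 \left(-106\right) = -7208$)
$M = \frac{39}{457}$ ($M = \frac{2 \left(-156\right)}{-3656} = \left(-312\right) \left(- \frac{1}{3656}\right) = \frac{39}{457} \approx 0.085339$)
$M + d = \frac{39}{457} - 7208 = - \frac{3294017}{457}$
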